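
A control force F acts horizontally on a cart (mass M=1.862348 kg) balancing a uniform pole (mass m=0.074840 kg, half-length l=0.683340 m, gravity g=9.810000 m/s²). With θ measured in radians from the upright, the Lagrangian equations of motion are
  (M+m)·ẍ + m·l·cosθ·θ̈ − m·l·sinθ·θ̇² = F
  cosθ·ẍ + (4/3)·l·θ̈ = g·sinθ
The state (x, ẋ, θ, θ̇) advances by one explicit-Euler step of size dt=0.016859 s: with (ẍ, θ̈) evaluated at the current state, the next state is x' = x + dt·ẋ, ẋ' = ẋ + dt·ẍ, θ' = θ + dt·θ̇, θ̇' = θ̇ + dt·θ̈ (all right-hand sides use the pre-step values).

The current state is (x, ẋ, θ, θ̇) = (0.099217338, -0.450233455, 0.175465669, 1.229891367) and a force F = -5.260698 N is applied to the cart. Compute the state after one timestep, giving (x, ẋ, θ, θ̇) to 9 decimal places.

(0.091626852, -0.498066256, 0.196200408, 1.313271566)

sinθ=0.174566675, cosθ=0.984645355
temp = (F + m·l·θ̇²·sinθ)/(M+m) = (-5.260698 + 0.013504095)/1.937188 = -2.708665295
θ̈ = (g·sinθ − cosθ·temp)/(l·(4/3 − m·cos²θ/(M+m))) = 4.945738150
ẍ = temp − m·l·θ̈·cosθ/(M+m) = -2.837226463
Euler: x'=0.099217338+0.016859·-0.450233455=0.091626852, ẋ'=-0.450233455+0.016859·-2.837226463=-0.498066256
       θ'=0.175465669+0.016859·1.229891367=0.196200408, θ̇'=1.229891367+0.016859·4.945738150=1.313271566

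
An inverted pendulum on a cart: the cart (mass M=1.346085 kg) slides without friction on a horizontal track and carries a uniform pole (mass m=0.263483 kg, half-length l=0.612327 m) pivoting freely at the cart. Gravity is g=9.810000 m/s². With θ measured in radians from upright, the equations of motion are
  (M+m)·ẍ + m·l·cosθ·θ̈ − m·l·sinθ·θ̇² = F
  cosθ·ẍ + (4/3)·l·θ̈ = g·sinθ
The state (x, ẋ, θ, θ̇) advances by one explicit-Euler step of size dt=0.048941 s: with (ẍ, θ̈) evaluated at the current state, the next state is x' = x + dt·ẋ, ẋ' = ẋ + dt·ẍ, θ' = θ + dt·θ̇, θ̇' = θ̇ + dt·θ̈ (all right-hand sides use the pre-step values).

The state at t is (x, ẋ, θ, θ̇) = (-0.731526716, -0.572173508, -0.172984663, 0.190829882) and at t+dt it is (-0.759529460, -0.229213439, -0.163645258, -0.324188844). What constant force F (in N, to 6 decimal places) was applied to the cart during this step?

F = 9.607797 N

ẍ = (ẋ'−ẋ)/dt = (-0.229213439−-0.572173508)/0.048941 = 7.007623
θ̈ = (θ̇'−θ̇)/dt = (-0.324188844−0.190829882)/0.048941 = -10.523257
sinθ=-0.172123, cosθ=0.985075
F = (M+m)·ẍ + m·l·cosθ·θ̈ − m·l·sinθ·θ̇² = 11.279245 + -1.672460 − -0.001011 = 9.607797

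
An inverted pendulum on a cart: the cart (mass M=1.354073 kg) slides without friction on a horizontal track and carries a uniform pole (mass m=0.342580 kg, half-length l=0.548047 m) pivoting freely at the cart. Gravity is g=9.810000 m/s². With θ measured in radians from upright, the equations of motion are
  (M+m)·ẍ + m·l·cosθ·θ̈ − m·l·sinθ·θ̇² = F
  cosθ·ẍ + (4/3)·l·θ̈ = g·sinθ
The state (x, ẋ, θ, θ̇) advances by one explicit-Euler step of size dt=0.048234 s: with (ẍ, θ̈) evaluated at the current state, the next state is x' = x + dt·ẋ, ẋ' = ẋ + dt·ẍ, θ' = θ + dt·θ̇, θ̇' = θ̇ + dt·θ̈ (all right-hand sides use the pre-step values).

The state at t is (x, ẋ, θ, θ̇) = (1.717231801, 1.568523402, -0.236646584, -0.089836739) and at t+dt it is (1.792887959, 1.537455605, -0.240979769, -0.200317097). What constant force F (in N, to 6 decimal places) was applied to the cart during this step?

ẍ = (ẋ'−ẋ)/dt = (1.537455605−1.568523402)/0.048234 = -0.644106
θ̈ = (θ̇'−θ̇)/dt = (-0.200317097−-0.089836739)/0.048234 = -2.290508
sinθ=-0.234444, cosθ=0.972130
F = (M+m)·ẍ + m·l·cosθ·θ̈ − m·l·sinθ·θ̇² = -1.092824 + -0.418057 − -0.000355 = -1.510526

F = -1.510526 N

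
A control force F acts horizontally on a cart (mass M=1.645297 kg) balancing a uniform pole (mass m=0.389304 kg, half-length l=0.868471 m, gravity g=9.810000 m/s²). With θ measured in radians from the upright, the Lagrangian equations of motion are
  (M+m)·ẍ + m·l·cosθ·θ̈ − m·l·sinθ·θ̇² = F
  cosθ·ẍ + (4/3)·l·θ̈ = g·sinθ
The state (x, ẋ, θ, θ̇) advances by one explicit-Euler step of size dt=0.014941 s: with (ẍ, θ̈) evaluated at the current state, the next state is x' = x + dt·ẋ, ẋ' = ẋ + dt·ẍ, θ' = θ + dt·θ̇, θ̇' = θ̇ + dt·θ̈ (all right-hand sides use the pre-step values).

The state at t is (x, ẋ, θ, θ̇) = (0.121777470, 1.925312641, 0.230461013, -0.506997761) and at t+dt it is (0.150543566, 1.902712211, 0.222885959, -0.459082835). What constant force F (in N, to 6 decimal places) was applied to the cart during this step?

ẍ = (ẋ'−ẋ)/dt = (1.902712211−1.925312641)/0.014941 = -1.512645
θ̈ = (θ̇'−θ̇)/dt = (-0.459082835−-0.506997761)/0.014941 = 3.206942
sinθ=0.228426, cosθ=0.973561
F = (M+m)·ẍ + m·l·cosθ·θ̈ − m·l·sinθ·θ̇² = -3.077629 + 1.055598 − 0.019852 = -2.041883

F = -2.041883 N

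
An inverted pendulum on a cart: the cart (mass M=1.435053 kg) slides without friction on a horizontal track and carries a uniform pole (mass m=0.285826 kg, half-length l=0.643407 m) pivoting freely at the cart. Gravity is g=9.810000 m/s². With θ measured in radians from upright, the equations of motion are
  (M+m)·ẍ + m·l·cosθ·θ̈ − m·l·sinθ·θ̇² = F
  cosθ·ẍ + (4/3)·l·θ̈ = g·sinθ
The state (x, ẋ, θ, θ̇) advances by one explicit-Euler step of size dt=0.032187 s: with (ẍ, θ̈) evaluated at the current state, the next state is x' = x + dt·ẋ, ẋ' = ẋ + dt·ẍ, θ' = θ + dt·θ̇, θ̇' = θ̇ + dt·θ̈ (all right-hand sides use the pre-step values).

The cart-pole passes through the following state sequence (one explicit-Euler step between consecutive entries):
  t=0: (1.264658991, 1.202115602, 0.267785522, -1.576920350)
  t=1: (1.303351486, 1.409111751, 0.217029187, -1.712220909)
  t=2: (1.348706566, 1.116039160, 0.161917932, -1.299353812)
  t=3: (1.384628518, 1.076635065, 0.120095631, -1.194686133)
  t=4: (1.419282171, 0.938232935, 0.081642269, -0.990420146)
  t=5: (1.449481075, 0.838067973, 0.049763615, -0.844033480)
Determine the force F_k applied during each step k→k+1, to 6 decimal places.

step 0→1:
  ẍ = (ẋ'−ẋ)/dt = (1.409111751−1.202115602)/0.032187 = 6.431048
  θ̈ = (θ̇'−θ̇)/dt = (-1.712220909−-1.576920350)/0.032187 = -4.203578
  sinθ=0.264597, cosθ=0.964359
  F = (M+m)·ẍ + m·l·cosθ·θ̈ − m·l·sinθ·θ̇² = 11.067056 + -0.745496 − 0.121002 = 10.200558
step 1→2:
  ẍ = (ẋ'−ẋ)/dt = (1.116039160−1.409111751)/0.032187 = -9.105309
  θ̈ = (θ̇'−θ̇)/dt = (-1.299353812−-1.712220909)/0.032187 = 12.827138
  sinθ=0.215329, cosθ=0.976541
  F = (M+m)·ẍ + m·l·cosθ·θ̈ − m·l·sinθ·θ̇² = -15.669136 + 2.303605 − 0.116094 = -13.481625
step 2→3:
  ẍ = (ẋ'−ẋ)/dt = (1.076635065−1.116039160)/0.032187 = -1.224224
  θ̈ = (θ̇'−θ̇)/dt = (-1.194686133−-1.299353812)/0.032187 = 3.251862
  sinθ=0.161211, cosθ=0.986920
  F = (M+m)·ẍ + m·l·cosθ·θ̈ − m·l·sinθ·θ̇² = -2.106741 + 0.590203 − 0.050054 = -1.566592
step 3→4:
  ẍ = (ẋ'−ẋ)/dt = (0.938232935−1.076635065)/0.032187 = -4.299939
  θ̈ = (θ̇'−θ̇)/dt = (-0.990420146−-1.194686133)/0.032187 = 6.346226
  sinθ=0.119807, cosθ=0.992797
  F = (M+m)·ẍ + m·l·cosθ·θ̈ − m·l·sinθ·θ̇² = -7.399674 + 1.158680 − 0.031447 = -6.272441
step 4→5:
  ẍ = (ẋ'−ẋ)/dt = (0.838067973−0.938232935)/0.032187 = -3.111969
  θ̈ = (θ̇'−θ̇)/dt = (-0.844033480−-0.990420146)/0.032187 = 4.548006
  sinθ=0.081552, cosθ=0.996669
  F = (M+m)·ẍ + m·l·cosθ·θ̈ − m·l·sinθ·θ̇² = -5.355323 + 0.833604 − 0.014712 = -4.536431

F_0 = 10.200558 N
F_1 = -13.481625 N
F_2 = -1.566592 N
F_3 = -6.272441 N
F_4 = -4.536431 N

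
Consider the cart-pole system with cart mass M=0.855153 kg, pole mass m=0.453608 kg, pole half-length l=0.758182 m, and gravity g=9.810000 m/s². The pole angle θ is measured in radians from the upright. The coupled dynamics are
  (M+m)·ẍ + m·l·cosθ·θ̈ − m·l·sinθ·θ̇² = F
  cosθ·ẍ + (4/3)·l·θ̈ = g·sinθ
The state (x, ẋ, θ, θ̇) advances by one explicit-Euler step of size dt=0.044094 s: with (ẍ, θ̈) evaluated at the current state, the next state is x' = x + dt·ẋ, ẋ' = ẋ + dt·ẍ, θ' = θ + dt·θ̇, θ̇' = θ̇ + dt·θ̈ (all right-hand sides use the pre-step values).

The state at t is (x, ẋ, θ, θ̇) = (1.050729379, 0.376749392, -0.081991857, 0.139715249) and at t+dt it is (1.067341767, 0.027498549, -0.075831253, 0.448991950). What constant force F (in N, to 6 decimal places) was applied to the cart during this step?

ẍ = (ẋ'−ẋ)/dt = (0.027498549−0.376749392)/0.044094 = -7.920598
θ̈ = (θ̇'−θ̇)/dt = (0.448991950−0.139715249)/0.044094 = 7.014031
sinθ=-0.081900, cosθ=0.996641
F = (M+m)·ẍ + m·l·cosθ·θ̈ − m·l·sinθ·θ̇² = -10.366170 + 2.404144 − -0.000550 = -7.961476

F = -7.961476 N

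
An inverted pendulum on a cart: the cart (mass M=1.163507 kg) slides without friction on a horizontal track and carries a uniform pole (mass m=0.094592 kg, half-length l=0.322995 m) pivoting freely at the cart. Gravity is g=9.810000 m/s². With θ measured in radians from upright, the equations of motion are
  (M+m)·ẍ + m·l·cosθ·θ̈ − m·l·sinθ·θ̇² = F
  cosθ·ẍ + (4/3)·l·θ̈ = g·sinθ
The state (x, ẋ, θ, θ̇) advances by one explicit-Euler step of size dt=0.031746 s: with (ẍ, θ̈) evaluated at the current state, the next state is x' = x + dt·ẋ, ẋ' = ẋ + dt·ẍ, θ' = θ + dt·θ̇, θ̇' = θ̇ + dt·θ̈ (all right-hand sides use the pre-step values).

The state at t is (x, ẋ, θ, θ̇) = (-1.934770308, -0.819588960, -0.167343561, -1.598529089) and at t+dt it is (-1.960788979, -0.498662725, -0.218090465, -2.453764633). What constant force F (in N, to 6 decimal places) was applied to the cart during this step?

F = 11.919770 N

ẍ = (ẋ'−ẋ)/dt = (-0.498662725−-0.819588960)/0.031746 = 10.109187
θ̈ = (θ̇'−θ̇)/dt = (-2.453764633−-1.598529089)/0.031746 = -26.939947
sinθ=-0.166564, cosθ=0.986031
F = (M+m)·ẍ + m·l·cosθ·θ̈ − m·l·sinθ·θ̇² = 12.718357 + -0.811591 − -0.013004 = 11.919770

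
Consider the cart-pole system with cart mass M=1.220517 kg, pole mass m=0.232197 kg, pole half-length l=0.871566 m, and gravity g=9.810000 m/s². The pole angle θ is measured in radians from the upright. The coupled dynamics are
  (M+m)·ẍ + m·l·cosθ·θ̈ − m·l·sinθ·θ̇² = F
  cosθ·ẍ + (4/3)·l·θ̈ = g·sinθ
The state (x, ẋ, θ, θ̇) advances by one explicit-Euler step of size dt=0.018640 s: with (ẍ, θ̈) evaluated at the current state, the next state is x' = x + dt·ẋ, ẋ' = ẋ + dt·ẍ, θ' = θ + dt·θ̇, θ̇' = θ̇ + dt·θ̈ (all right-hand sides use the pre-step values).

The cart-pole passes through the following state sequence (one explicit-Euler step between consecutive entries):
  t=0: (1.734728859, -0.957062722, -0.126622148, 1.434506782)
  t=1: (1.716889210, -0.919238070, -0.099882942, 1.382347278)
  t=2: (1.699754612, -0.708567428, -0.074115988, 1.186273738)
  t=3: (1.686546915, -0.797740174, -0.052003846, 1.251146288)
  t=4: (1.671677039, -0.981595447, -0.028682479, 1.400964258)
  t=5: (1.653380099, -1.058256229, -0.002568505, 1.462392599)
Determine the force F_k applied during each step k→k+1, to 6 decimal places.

F_0 = 2.438703 N
F_1 = 14.339076 N
F_2 = -6.226227 N
F_3 = -12.687970 N
F_4 = -5.296535 N

step 0→1:
  ẍ = (ẋ'−ẋ)/dt = (-0.919238070−-0.957062722)/0.018640 = 2.029220
  θ̈ = (θ̇'−θ̇)/dt = (1.382347278−1.434506782)/0.018640 = -2.798257
  sinθ=-0.126284, cosθ=0.991994
  F = (M+m)·ẍ + m·l·cosθ·θ̈ − m·l·sinθ·θ̇² = 2.947876 + -0.561764 − -0.052591 = 2.438703
step 1→2:
  ẍ = (ẋ'−ẋ)/dt = (-0.708567428−-0.919238070)/0.018640 = 11.302073
  θ̈ = (θ̇'−θ̇)/dt = (1.186273738−1.382347278)/0.018640 = -10.518967
  sinθ=-0.099717, cosθ=0.995016
  F = (M+m)·ẍ + m·l·cosθ·θ̈ − m·l·sinθ·θ̇² = 16.418680 + -2.118166 − -0.038562 = 14.339076
step 2→3:
  ẍ = (ẋ'−ẋ)/dt = (-0.797740174−-0.708567428)/0.018640 = -4.783946
  θ̈ = (θ̇'−θ̇)/dt = (1.251146288−1.186273738)/0.018640 = 3.480287
  sinθ=-0.074048, cosθ=0.997255
  F = (M+m)·ẍ + m·l·cosθ·θ̈ − m·l·sinθ·θ̇² = -6.949705 + 0.702390 − -0.021088 = -6.226227
step 3→4:
  ẍ = (ẋ'−ẋ)/dt = (-0.981595447−-0.797740174)/0.018640 = -9.863480
  θ̈ = (θ̇'−θ̇)/dt = (1.400964258−1.251146288)/0.018640 = 8.037445
  sinθ=-0.051980, cosθ=0.998648
  F = (M+m)·ẍ + m·l·cosθ·θ̈ − m·l·sinθ·θ̇² = -14.328816 + 1.624379 − -0.016467 = -12.687970
step 4→5:
  ẍ = (ẋ'−ẋ)/dt = (-1.058256229−-0.981595447)/0.018640 = -4.112703
  θ̈ = (θ̇'−θ̇)/dt = (1.462392599−1.400964258)/0.018640 = 3.295512
  sinθ=-0.028679, cosθ=0.999589
  F = (M+m)·ẍ + m·l·cosθ·θ̈ − m·l·sinθ·θ̇² = -5.974581 + 0.666655 − -0.011391 = -5.296535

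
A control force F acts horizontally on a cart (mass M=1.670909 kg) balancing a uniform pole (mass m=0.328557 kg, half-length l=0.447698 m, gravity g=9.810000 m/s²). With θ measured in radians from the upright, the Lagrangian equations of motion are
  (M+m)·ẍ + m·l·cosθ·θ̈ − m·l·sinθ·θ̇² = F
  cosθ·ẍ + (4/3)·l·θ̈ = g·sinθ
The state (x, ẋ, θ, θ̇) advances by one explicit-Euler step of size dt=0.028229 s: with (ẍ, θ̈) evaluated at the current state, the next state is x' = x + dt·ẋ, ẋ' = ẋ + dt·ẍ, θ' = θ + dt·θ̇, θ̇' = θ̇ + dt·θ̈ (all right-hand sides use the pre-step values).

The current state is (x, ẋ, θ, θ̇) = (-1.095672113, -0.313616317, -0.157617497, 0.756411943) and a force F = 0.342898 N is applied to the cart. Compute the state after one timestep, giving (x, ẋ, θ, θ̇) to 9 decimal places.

sinθ=-0.156965685, cosθ=0.987604057
temp = (F + m·l·θ̇²·sinθ)/(M+m) = (0.342898 + -0.013210442)/1.999466 = 0.164887804
θ̈ = (g·sinθ − cosθ·temp)/(l·(4/3 − m·cos²θ/(M+m))) = -3.242105231
ẍ = temp − m·l·θ̈·cosθ/(M+m) = 0.400442533
Euler: x'=-1.095672113+0.028229·-0.313616317=-1.104525188, ẋ'=-0.313616317+0.028229·0.400442533=-0.302312225
       θ'=-0.157617497+0.028229·0.756411943=-0.136264744, θ̇'=0.756411943+0.028229·-3.242105231=0.664890554

(-1.104525188, -0.302312225, -0.136264744, 0.664890554)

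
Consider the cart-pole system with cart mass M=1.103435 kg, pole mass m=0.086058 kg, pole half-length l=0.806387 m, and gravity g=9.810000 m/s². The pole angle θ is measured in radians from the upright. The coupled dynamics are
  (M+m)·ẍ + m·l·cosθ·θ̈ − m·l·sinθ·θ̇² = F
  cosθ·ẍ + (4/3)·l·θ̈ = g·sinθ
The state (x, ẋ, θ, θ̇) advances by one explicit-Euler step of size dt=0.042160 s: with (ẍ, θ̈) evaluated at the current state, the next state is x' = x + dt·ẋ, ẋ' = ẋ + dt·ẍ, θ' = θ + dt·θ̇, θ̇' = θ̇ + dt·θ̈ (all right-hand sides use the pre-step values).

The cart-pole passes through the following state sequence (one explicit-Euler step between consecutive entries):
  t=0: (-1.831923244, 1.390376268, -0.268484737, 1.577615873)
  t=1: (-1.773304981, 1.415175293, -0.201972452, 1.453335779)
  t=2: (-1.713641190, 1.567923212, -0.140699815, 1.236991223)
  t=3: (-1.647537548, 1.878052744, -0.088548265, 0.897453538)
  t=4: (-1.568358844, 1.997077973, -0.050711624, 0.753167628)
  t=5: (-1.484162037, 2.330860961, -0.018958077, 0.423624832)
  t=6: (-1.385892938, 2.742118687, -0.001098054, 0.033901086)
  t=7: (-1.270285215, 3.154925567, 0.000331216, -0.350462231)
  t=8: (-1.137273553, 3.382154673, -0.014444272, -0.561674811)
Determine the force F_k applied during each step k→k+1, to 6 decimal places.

step 0→1:
  ẍ = (ẋ'−ẋ)/dt = (1.415175293−1.390376268)/0.042160 = 0.588212
  θ̈ = (θ̇'−θ̇)/dt = (1.453335779−1.577615873)/0.042160 = -2.947820
  sinθ=-0.265271, cosθ=0.964174
  F = (M+m)·ẍ + m·l·cosθ·θ̈ − m·l·sinθ·θ̇² = 0.699674 + -0.197238 − -0.045817 = 0.548253
step 1→2:
  ẍ = (ẋ'−ẋ)/dt = (1.567923212−1.415175293)/0.042160 = 3.623053
  θ̈ = (θ̇'−θ̇)/dt = (1.236991223−1.453335779)/0.042160 = -5.131512
  sinθ=-0.200602, cosθ=0.979673
  F = (M+m)·ẍ + m·l·cosθ·θ̈ − m·l·sinθ·θ̇² = 4.309596 + -0.348868 − -0.029404 = 3.990132
step 2→3:
  ẍ = (ẋ'−ẋ)/dt = (1.878052744−1.567923212)/0.042160 = 7.356014
  θ̈ = (θ̇'−θ̇)/dt = (0.897453538−1.236991223)/0.042160 = -8.053550
  sinθ=-0.140236, cosθ=0.990118
  F = (M+m)·ẍ + m·l·cosθ·θ̈ − m·l·sinθ·θ̇² = 8.749927 + -0.553362 − -0.014891 = 8.211456
step 3→4:
  ẍ = (ẋ'−ẋ)/dt = (1.997077973−1.878052744)/0.042160 = 2.823179
  θ̈ = (θ̇'−θ̇)/dt = (0.753167628−0.897453538)/0.042160 = -3.422341
  sinθ=-0.088433, cosθ=0.996082
  F = (M+m)·ẍ + m·l·cosθ·θ̈ − m·l·sinθ·θ̇² = 3.358152 + -0.236567 − -0.004943 = 3.126528
step 4→5:
  ẍ = (ẋ'−ẋ)/dt = (2.330860961−1.997077973)/0.042160 = 7.917054
  θ̈ = (θ̇'−θ̇)/dt = (0.423624832−0.753167628)/0.042160 = -7.816480
  sinθ=-0.050690, cosθ=0.998714
  F = (M+m)·ẍ + m·l·cosθ·θ̈ − m·l·sinθ·θ̇² = 9.417280 + -0.541736 − -0.001995 = 8.877540
step 5→6:
  ẍ = (ẋ'−ẋ)/dt = (2.742118687−2.330860961)/0.042160 = 9.754690
  θ̈ = (θ̇'−θ̇)/dt = (0.033901086−0.423624832)/0.042160 = -9.243922
  sinθ=-0.018957, cosθ=0.999820
  F = (M+m)·ẍ + m·l·cosθ·θ̈ − m·l·sinθ·θ̇² = 11.603135 + -0.641376 − -0.000236 = 10.961995
step 6→7:
  ẍ = (ẋ'−ẋ)/dt = (3.154925567−2.742118687)/0.042160 = 9.791435
  θ̈ = (θ̇'−θ̇)/dt = (-0.350462231−0.033901086)/0.042160 = -9.116777
  sinθ=-0.001098, cosθ=0.999999
  F = (M+m)·ẍ + m·l·cosθ·θ̈ − m·l·sinθ·θ̇² = 11.646843 + -0.632668 − -0.000000 = 11.014175
step 7→8:
  ẍ = (ẋ'−ẋ)/dt = (3.382154673−3.154925567)/0.042160 = 5.389685
  θ̈ = (θ̇'−θ̇)/dt = (-0.561674811−-0.350462231)/0.042160 = -5.009786
  sinθ=0.000331, cosθ=1.000000
  F = (M+m)·ẍ + m·l·cosθ·θ̈ − m·l·sinθ·θ̇² = 6.410992 + -0.347659 − 0.000003 = 6.063330

F_0 = 0.548253 N
F_1 = 3.990132 N
F_2 = 8.211456 N
F_3 = 3.126528 N
F_4 = 8.877540 N
F_5 = 10.961995 N
F_6 = 11.014175 N
F_7 = 6.063330 N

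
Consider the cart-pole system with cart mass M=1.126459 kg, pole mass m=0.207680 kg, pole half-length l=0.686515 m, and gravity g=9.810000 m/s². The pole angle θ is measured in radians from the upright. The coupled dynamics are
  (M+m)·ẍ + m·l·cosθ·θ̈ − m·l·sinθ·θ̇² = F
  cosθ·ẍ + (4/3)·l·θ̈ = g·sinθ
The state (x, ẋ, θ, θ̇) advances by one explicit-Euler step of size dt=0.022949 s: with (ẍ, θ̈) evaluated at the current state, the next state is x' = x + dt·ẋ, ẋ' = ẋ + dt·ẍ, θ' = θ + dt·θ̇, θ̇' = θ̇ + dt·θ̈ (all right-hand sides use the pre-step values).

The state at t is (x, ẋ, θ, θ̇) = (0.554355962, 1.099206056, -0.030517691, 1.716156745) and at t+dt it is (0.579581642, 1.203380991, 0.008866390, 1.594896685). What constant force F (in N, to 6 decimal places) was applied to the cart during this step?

ẍ = (ẋ'−ẋ)/dt = (1.203380991−1.099206056)/0.022949 = 4.539411
θ̈ = (θ̇'−θ̇)/dt = (1.594896685−1.716156745)/0.022949 = -5.283893
sinθ=-0.030513, cosθ=0.999534
F = (M+m)·ẍ + m·l·cosθ·θ̈ − m·l·sinθ·θ̇² = 6.056205 + -0.753003 − -0.012813 = 5.316015

F = 5.316015 N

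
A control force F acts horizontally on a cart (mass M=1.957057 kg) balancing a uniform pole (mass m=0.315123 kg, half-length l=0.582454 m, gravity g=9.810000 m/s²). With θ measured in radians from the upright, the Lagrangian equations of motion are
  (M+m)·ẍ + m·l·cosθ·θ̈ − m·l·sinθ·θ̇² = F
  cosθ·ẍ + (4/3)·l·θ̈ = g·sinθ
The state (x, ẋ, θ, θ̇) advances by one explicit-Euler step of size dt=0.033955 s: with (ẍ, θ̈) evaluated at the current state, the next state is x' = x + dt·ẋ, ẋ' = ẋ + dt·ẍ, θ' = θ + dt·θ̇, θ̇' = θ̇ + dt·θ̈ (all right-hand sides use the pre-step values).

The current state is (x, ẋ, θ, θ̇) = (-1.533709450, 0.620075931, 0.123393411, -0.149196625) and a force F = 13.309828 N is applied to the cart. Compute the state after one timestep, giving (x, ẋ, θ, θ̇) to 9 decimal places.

sinθ=0.123080519, cosθ=0.992396688
temp = (F + m·l·θ̇²·sinθ)/(M+m) = (13.309828 + 0.000502862)/2.272180 = 5.857956175
θ̈ = (g·sinθ − cosθ·temp)/(l·(4/3 − m·cos²θ/(M+m))) = -6.607842753
ẍ = temp − m·l·θ̈·cosθ/(M+m) = 6.387673293
Euler: x'=-1.533709450+0.033955·0.620075931=-1.512654772, ẋ'=0.620075931+0.033955·6.387673293=0.836969378
       θ'=0.123393411+0.033955·-0.149196625=0.118327440, θ̇'=-0.149196625+0.033955·-6.607842753=-0.373565926

(-1.512654772, 0.836969378, 0.118327440, -0.373565926)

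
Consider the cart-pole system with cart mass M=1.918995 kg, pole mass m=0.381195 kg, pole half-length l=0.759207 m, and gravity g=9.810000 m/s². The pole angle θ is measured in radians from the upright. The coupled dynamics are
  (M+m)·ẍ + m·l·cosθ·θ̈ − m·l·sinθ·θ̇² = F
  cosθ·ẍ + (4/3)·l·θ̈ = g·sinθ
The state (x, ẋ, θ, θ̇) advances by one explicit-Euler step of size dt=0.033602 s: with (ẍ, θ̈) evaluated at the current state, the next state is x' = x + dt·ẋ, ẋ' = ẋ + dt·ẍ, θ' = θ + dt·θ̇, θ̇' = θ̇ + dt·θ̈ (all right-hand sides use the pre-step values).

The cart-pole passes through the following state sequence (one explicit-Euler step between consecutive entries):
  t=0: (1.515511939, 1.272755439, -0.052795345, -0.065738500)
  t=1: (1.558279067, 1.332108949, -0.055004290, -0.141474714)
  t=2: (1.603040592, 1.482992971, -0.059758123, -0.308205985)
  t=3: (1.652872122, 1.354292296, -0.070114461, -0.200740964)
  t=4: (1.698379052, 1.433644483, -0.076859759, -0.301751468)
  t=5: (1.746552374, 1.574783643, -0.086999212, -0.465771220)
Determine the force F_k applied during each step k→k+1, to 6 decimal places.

step 0→1:
  ẍ = (ẋ'−ẋ)/dt = (1.332108949−1.272755439)/0.033602 = 1.766368
  θ̈ = (θ̇'−θ̇)/dt = (-0.141474714−-0.065738500)/0.033602 = -2.253920
  sinθ=-0.052771, cosθ=0.998607
  F = (M+m)·ẍ + m·l·cosθ·θ̈ − m·l·sinθ·θ̇² = 4.062983 + -0.651389 − -0.000066 = 3.411660
step 1→2:
  ẍ = (ẋ'−ẋ)/dt = (1.482992971−1.332108949)/0.033602 = 4.490329
  θ̈ = (θ̇'−θ̇)/dt = (-0.308205985−-0.141474714)/0.033602 = -4.961945
  sinθ=-0.054977, cosθ=0.998488
  F = (M+m)·ẍ + m·l·cosθ·θ̈ − m·l·sinθ·θ̇² = 10.328609 + -1.433844 − -0.000318 = 8.895083
step 2→3:
  ẍ = (ẋ'−ẋ)/dt = (1.354292296−1.482992971)/0.033602 = -3.830149
  θ̈ = (θ̇'−θ̇)/dt = (-0.200740964−-0.308205985)/0.033602 = 3.198173
  sinθ=-0.059723, cosθ=0.998215
  F = (M+m)·ẍ + m·l·cosθ·θ̈ − m·l·sinθ·θ̇² = -8.810071 + 0.923918 − -0.001642 = -7.884511
step 3→4:
  ẍ = (ẋ'−ẋ)/dt = (1.433644483−1.354292296)/0.033602 = 2.361532
  θ̈ = (θ̇'−θ̇)/dt = (-0.301751468−-0.200740964)/0.033602 = -3.006086
  sinθ=-0.070057, cosθ=0.997543
  F = (M+m)·ẍ + m·l·cosθ·θ̈ − m·l·sinθ·θ̇² = 5.431972 + -0.867842 − -0.000817 = 4.564947
step 4→5:
  ẍ = (ẋ'−ẋ)/dt = (1.574783643−1.433644483)/0.033602 = 4.200320
  θ̈ = (θ̇'−θ̇)/dt = (-0.465771220−-0.301751468)/0.033602 = -4.881250
  sinθ=-0.076784, cosθ=0.997048
  F = (M+m)·ẍ + m·l·cosθ·θ̈ − m·l·sinθ·θ̇² = 9.661535 + -1.408492 − -0.002023 = 8.255066

F_0 = 3.411660 N
F_1 = 8.895083 N
F_2 = -7.884511 N
F_3 = 4.564947 N
F_4 = 8.255066 N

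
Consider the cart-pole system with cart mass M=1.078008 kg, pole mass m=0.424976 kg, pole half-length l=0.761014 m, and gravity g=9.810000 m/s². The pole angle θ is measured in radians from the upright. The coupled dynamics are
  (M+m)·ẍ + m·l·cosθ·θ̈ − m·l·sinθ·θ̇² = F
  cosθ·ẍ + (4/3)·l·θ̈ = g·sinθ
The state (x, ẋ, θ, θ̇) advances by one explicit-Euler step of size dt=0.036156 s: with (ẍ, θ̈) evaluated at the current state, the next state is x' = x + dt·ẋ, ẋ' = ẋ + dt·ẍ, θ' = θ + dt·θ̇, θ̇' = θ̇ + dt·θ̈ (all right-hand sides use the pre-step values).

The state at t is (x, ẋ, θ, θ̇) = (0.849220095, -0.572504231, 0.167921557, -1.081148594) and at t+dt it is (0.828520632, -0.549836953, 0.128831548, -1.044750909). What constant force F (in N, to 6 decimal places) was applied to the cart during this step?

F = 1.200079 N

ẍ = (ẋ'−ẋ)/dt = (-0.549836953−-0.572504231)/0.036156 = 0.626930
θ̈ = (θ̇'−θ̇)/dt = (-1.044750909−-1.081148594)/0.036156 = 1.006684
sinθ=0.167134, cosθ=0.985934
F = (M+m)·ẍ + m·l·cosθ·θ̈ − m·l·sinθ·θ̇² = 0.942266 + 0.320995 − 0.063182 = 1.200079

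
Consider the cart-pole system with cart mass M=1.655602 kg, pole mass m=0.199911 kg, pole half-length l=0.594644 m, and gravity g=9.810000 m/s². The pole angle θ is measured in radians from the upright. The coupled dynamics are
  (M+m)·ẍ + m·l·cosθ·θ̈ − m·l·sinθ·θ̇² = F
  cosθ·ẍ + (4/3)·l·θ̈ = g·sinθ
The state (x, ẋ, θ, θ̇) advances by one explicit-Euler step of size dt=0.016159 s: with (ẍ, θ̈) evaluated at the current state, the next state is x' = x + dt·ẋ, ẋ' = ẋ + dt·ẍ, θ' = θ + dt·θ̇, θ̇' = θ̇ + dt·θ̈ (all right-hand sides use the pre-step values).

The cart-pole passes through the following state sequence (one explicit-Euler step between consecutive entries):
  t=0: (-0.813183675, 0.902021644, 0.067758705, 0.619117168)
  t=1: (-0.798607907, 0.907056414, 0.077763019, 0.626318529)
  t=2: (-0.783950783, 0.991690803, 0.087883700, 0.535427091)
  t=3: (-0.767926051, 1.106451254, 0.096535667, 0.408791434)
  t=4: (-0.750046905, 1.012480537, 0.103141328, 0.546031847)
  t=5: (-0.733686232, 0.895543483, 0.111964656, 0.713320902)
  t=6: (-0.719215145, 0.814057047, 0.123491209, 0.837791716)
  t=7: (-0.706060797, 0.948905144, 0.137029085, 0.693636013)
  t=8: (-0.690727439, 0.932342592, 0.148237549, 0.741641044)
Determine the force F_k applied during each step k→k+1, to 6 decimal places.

F_0 = 0.627906 N
F_1 = 9.048179 N
F_2 = 12.246757 N
F_3 = -9.787500 N
F_4 = -12.207206 N
F_5 = -8.453767 N
F_6 = 14.421696 N
F_7 = -1.559820 N

step 0→1:
  ẍ = (ẋ'−ẋ)/dt = (0.907056414−0.902021644)/0.016159 = 0.311577
  θ̈ = (θ̇'−θ̇)/dt = (0.626318529−0.619117168)/0.016159 = 0.445656
  sinθ=0.067707, cosθ=0.997705
  F = (M+m)·ẍ + m·l·cosθ·θ̈ − m·l·sinθ·θ̇² = 0.578135 + 0.052856 − 0.003085 = 0.627906
step 1→2:
  ẍ = (ẋ'−ẋ)/dt = (0.991690803−0.907056414)/0.016159 = 5.237601
  θ̈ = (θ̇'−θ̇)/dt = (0.535427091−0.626318529)/0.016159 = -5.624818
  sinθ=0.077685, cosθ=0.996978
  F = (M+m)·ẍ + m·l·cosθ·θ̈ − m·l·sinθ·θ̇² = 9.718436 + -0.666635 − 0.003623 = 9.048179
step 2→3:
  ẍ = (ẋ'−ẋ)/dt = (1.106451254−0.991690803)/0.016159 = 7.101953
  θ̈ = (θ̇'−θ̇)/dt = (0.408791434−0.535427091)/0.016159 = -7.836850
  sinθ=0.087771, cosθ=0.996141
  F = (M+m)·ẍ + m·l·cosθ·θ̈ − m·l·sinθ·θ̇² = 13.177765 + -0.928017 − 0.002991 = 12.246757
step 3→4:
  ẍ = (ẋ'−ẋ)/dt = (1.012480537−1.106451254)/0.016159 = -5.815379
  θ̈ = (θ̇'−θ̇)/dt = (0.546031847−0.408791434)/0.016159 = 8.493125
  sinθ=0.096386, cosθ=0.995344
  F = (M+m)·ẍ + m·l·cosθ·θ̈ − m·l·sinθ·θ̇² = -10.790512 + 1.004927 − 0.001915 = -9.787500
step 4→5:
  ẍ = (ẋ'−ẋ)/dt = (0.895543483−1.012480537)/0.016159 = -7.236652
  θ̈ = (θ̇'−θ̇)/dt = (0.713320902−0.546031847)/0.016159 = 10.352686
  sinθ=0.102959, cosθ=0.994686
  F = (M+m)·ẍ + m·l·cosθ·θ̈ − m·l·sinθ·θ̇² = -13.427701 + 1.224144 − 0.003649 = -12.207206
step 5→6:
  ẍ = (ẋ'−ẋ)/dt = (0.814057047−0.895543483)/0.016159 = -5.042790
  θ̈ = (θ̇'−θ̇)/dt = (0.837791716−0.713320902)/0.016159 = 7.702879
  sinθ=0.111731, cosθ=0.993739
  F = (M+m)·ẍ + m·l·cosθ·θ̈ − m·l·sinθ·θ̇² = -9.356962 + 0.909953 − 0.006758 = -8.453767
step 6→7:
  ẍ = (ẋ'−ẋ)/dt = (0.948905144−0.814057047)/0.016159 = 8.345077
  θ̈ = (θ̇'−θ̇)/dt = (0.693636013−0.837791716)/0.016159 = -8.921078
  sinθ=0.123178, cosθ=0.992385
  F = (M+m)·ẍ + m·l·cosθ·θ̈ − m·l·sinθ·θ̇² = 15.484399 + -1.052425 − 0.010278 = 14.421696
step 7→8:
  ẍ = (ẋ'−ẋ)/dt = (0.932342592−0.948905144)/0.016159 = -1.024974
  θ̈ = (θ̇'−θ̇)/dt = (0.741641044−0.693636013)/0.016159 = 2.970792
  sinθ=0.136601, cosθ=0.990626
  F = (M+m)·ẍ + m·l·cosθ·θ̈ − m·l·sinθ·θ̇² = -1.901852 + 0.349845 − 0.007813 = -1.559820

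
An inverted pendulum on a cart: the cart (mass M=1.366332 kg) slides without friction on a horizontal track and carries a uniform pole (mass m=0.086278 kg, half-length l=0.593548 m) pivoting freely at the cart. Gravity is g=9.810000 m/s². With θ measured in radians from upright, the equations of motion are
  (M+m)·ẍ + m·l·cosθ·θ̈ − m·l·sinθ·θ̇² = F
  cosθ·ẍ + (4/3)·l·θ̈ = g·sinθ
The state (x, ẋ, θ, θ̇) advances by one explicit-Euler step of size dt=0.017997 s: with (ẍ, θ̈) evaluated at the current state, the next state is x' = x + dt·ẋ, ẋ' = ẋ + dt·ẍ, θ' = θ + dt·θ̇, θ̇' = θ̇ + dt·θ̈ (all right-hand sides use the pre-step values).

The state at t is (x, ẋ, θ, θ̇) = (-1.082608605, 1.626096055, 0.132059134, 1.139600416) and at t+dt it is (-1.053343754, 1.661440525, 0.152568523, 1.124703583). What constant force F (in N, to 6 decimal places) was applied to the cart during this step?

F = 2.802017 N

ẍ = (ẋ'−ẋ)/dt = (1.661440525−1.626096055)/0.017997 = 1.963909
θ̈ = (θ̇'−θ̇)/dt = (1.124703583−1.139600416)/0.017997 = -0.827740
sinθ=0.131676, cosθ=0.991293
F = (M+m)·ẍ + m·l·cosθ·θ̈ − m·l·sinθ·θ̇² = 2.852794 + -0.042020 − 0.008757 = 2.802017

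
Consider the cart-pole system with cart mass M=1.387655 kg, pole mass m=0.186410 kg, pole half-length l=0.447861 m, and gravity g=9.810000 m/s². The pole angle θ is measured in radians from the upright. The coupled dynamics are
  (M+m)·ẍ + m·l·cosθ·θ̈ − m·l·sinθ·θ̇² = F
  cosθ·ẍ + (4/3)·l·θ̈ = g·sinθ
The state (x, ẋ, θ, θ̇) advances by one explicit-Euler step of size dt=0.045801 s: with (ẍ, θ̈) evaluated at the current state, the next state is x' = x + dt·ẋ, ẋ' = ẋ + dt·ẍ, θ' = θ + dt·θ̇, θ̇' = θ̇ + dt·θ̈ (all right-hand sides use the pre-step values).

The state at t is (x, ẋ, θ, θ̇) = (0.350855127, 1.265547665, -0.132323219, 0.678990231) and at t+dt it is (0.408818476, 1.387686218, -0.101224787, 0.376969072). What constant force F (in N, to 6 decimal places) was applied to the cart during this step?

ẍ = (ẋ'−ẋ)/dt = (1.387686218−1.265547665)/0.045801 = 2.666722
θ̈ = (θ̇'−θ̇)/dt = (0.376969072−0.678990231)/0.045801 = -6.594204
sinθ=-0.131937, cosθ=0.991258
F = (M+m)·ẍ + m·l·cosθ·θ̈ − m·l·sinθ·θ̇² = 4.197594 + -0.545710 − -0.005078 = 3.656963

F = 3.656963 N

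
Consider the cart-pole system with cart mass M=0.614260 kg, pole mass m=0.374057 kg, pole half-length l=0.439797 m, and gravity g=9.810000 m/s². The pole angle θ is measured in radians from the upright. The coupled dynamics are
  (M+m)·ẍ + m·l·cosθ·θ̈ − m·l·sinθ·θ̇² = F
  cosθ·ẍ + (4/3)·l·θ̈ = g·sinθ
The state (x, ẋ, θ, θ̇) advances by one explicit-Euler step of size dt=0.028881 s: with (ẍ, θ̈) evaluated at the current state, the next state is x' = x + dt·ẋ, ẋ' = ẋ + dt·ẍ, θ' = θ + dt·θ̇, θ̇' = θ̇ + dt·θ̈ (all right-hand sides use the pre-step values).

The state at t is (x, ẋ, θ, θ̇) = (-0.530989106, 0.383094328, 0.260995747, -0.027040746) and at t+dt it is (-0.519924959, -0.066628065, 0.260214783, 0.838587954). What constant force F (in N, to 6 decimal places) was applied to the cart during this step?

ẍ = (ẋ'−ẋ)/dt = (-0.066628065−0.383094328)/0.028881 = -15.571566
θ̈ = (θ̇'−θ̇)/dt = (0.838587954−-0.027040746)/0.028881 = 29.972255
sinθ=0.258043, cosθ=0.966134
F = (M+m)·ẍ + m·l·cosθ·θ̈ − m·l·sinθ·θ̇² = -15.389643 + 4.763724 − 0.000031 = -10.625950

F = -10.625950 N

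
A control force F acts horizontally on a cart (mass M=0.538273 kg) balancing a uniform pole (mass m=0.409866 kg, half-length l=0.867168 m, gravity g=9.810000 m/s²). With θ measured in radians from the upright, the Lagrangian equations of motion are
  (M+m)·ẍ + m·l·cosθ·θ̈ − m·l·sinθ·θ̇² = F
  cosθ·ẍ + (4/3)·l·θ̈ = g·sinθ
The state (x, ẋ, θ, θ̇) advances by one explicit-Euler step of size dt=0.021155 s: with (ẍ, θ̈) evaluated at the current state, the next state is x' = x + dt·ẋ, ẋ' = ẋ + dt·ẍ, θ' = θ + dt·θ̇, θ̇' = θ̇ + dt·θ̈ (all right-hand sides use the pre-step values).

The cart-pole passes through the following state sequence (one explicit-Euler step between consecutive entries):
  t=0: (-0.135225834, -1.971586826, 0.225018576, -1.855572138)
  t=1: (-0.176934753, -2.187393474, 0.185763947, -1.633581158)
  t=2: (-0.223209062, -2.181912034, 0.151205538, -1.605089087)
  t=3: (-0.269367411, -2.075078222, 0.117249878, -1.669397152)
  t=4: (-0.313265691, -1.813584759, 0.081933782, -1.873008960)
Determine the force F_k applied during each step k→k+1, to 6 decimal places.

step 0→1:
  ẍ = (ẋ'−ẋ)/dt = (-2.187393474−-1.971586826)/0.021155 = -10.201212
  θ̈ = (θ̇'−θ̇)/dt = (-1.633581158−-1.855572138)/0.021155 = 10.493547
  sinθ=0.223124, cosθ=0.974790
  F = (M+m)·ẍ + m·l·cosθ·θ̈ − m·l·sinθ·θ̇² = -9.672167 + 3.635620 − 0.273054 = -6.309601
step 1→2:
  ẍ = (ẋ'−ẋ)/dt = (-2.181912034−-2.187393474)/0.021155 = 0.259108
  θ̈ = (θ̇'−θ̇)/dt = (-1.605089087−-1.633581158)/0.021155 = 1.346824
  sinθ=0.184697, cosθ=0.982795
  F = (M+m)·ẍ + m·l·cosθ·θ̈ − m·l·sinθ·θ̇² = 0.245671 + 0.470456 − 0.175181 = 0.540946
step 2→3:
  ẍ = (ẋ'−ẋ)/dt = (-2.075078222−-2.181912034)/0.021155 = 5.050050
  θ̈ = (θ̇'−θ̇)/dt = (-1.669397152−-1.605089087)/0.021155 = -3.039852
  sinθ=0.150630, cosθ=0.988590
  F = (M+m)·ẍ + m·l·cosθ·θ̈ − m·l·sinθ·θ̇² = 4.788150 + -1.068105 − 0.137929 = 3.582116
step 3→4:
  ẍ = (ẋ'−ẋ)/dt = (-1.813584759−-2.075078222)/0.021155 = 12.360835
  θ̈ = (θ̇'−θ̇)/dt = (-1.873008960−-1.669397152)/0.021155 = -9.624760
  sinθ=0.116981, cosθ=0.993134
  F = (M+m)·ẍ + m·l·cosθ·θ̈ − m·l·sinθ·θ̇² = 11.719790 + -3.397371 − 0.115873 = 8.206546

F_0 = -6.309601 N
F_1 = 0.540946 N
F_2 = 3.582116 N
F_3 = 8.206546 N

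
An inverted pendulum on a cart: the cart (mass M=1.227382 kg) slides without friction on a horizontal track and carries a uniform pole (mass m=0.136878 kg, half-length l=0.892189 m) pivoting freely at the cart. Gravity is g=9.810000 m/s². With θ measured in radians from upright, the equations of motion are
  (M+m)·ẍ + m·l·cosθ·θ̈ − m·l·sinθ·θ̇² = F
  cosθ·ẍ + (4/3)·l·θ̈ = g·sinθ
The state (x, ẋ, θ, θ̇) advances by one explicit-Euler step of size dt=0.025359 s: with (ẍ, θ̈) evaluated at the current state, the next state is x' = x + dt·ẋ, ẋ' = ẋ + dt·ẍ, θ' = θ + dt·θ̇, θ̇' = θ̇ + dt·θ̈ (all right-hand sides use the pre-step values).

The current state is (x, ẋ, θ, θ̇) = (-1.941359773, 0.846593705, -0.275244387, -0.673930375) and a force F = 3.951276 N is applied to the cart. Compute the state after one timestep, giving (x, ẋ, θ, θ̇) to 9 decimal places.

(-1.919891003, 0.930504118, -0.292334587, -0.798649173)

sinθ=-0.271782133, cosθ=0.962358806
temp = (F + m·l·θ̇²·sinθ)/(M+m) = (3.951276 + -0.015074450)/1.364260 = 2.885228292
θ̈ = (g·sinθ − cosθ·temp)/(l·(4/3 − m·cos²θ/(M+m))) = -4.918127598
ẍ = temp − m·l·θ̈·cosθ/(M+m) = 3.308900705
Euler: x'=-1.941359773+0.025359·0.846593705=-1.919891003, ẋ'=0.846593705+0.025359·3.308900705=0.930504118
       θ'=-0.275244387+0.025359·-0.673930375=-0.292334587, θ̇'=-0.673930375+0.025359·-4.918127598=-0.798649173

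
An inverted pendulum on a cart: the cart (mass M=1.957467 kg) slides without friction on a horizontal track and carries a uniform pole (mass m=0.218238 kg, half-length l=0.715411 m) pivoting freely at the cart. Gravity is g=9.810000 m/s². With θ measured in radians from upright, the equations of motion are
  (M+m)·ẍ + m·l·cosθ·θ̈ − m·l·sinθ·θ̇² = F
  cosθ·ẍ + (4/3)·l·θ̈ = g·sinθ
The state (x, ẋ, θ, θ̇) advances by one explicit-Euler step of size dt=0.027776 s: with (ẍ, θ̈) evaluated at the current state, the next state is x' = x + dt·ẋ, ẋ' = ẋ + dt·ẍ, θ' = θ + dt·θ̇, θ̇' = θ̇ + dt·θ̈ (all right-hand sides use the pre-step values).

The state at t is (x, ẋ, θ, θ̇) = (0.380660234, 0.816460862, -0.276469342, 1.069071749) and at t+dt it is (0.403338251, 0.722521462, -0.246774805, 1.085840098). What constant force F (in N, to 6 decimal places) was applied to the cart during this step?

F = -7.218926 N

ẍ = (ẋ'−ẋ)/dt = (0.722521462−0.816460862)/0.027776 = -3.382035
θ̈ = (θ̇'−θ̇)/dt = (1.085840098−1.069071749)/0.027776 = 0.603699
sinθ=-0.272961, cosθ=0.962025
F = (M+m)·ẍ + m·l·cosθ·θ̈ − m·l·sinθ·θ̇² = -7.358310 + 0.090676 − -0.048708 = -7.218926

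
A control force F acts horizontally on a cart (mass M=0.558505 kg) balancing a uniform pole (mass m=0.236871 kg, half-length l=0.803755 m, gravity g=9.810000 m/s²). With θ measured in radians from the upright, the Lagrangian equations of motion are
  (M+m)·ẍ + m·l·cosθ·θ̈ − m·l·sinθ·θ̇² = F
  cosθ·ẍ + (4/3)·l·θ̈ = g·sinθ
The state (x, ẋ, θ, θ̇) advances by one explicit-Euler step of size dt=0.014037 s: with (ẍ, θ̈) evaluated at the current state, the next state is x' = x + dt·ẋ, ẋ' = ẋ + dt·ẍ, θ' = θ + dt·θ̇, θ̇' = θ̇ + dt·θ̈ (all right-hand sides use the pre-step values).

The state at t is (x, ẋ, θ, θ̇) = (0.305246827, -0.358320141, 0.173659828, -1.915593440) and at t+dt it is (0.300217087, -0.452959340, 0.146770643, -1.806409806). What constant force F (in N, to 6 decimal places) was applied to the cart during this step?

F = -4.024635 N

ẍ = (ẋ'−ẋ)/dt = (-0.452959340−-0.358320141)/0.014037 = -6.742124
θ̈ = (θ̇'−θ̇)/dt = (-1.806409806−-1.915593440)/0.014037 = 7.778274
sinθ=0.172788, cosθ=0.984959
F = (M+m)·ẍ + m·l·cosθ·θ̈ − m·l·sinθ·θ̇² = -5.362524 + 1.458603 − 0.120714 = -4.024635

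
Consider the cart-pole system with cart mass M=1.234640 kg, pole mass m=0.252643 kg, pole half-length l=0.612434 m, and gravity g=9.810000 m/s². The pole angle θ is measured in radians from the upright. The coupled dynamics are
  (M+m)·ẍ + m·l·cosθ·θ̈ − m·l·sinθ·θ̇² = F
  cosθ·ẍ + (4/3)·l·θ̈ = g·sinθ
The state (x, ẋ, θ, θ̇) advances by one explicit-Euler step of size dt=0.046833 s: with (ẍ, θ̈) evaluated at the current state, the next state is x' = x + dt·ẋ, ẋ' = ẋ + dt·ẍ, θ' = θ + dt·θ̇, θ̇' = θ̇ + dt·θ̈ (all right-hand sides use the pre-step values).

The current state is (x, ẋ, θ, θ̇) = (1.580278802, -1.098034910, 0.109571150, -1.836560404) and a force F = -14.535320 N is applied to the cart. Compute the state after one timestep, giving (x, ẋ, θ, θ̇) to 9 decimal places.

sinθ=0.109352033, cosθ=0.994003085
temp = (F + m·l·θ̇²·sinθ)/(M+m) = (-14.535320 + 0.057069472)/1.487283 = -9.734697786
θ̈ = (g·sinθ − cosθ·temp)/(l·(4/3 − m·cos²θ/(M+m))) = 15.059155226
ẍ = temp − m·l·θ̈·cosθ/(M+m) = -11.291958370
Euler: x'=1.580278802+0.046833·-1.098034910=1.528854533, ẋ'=-1.098034910+0.046833·-11.291958370=-1.626871196
       θ'=0.109571150+0.046833·-1.836560404=0.023559517, θ̇'=-1.836560404+0.046833·15.059155226=-1.131294987

(1.528854533, -1.626871196, 0.023559517, -1.131294987)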